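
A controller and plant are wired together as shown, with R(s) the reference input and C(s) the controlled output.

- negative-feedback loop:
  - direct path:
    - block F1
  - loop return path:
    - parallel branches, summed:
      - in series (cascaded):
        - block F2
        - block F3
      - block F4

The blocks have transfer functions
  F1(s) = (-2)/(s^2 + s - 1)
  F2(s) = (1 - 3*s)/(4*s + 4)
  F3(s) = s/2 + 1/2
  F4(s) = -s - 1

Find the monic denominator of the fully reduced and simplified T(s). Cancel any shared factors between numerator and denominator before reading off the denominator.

The answer is s^2 + 15*s/4 + 3/4.

Reasoning:
1. series reduction of F2, F3 -> 1/8 - 3*s/8
2. parallel reduction of (F2*F3), F4 -> -11*s/8 - 7/8
3. reduce the feedback loop with forward F1 and return ((F2*F3)+F4) -> (-8)/(4*s^2 + 15*s + 3)
Step 3 gives the fully reduced T(s), with no common factor left to cancel. The denominator's leading coefficient is 4, so divide each of its coefficients by 4 to get the monic form.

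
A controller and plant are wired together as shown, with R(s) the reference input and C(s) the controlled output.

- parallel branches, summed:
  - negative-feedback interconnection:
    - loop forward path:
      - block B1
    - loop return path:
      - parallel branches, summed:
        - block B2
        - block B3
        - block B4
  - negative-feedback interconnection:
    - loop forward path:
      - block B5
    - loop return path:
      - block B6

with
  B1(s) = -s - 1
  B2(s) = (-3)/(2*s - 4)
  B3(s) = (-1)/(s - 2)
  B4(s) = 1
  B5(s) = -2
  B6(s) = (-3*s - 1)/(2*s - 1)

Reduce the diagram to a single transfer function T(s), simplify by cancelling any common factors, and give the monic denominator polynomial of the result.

(1) add B2, B3, B4 (parallel); result (2*s - 9)/(2*s - 4)
(2) collapse the loop (B1 forward, (B2+B3+B4) return); result (2*s^2 - 2*s - 4)/(2*s^2 - 9*s - 5)
(3) collapse the loop (B5 forward, B6 return); result (2 - 4*s)/(8*s + 1)
(4) combine [B1/(1+B1*(B2+B3+B4))], [B5/(1+B5*B6)] in parallel; result (8*s^3 + 26*s^2 - 32*s - 14)/(16*s^3 - 70*s^2 - 49*s - 5)
T(s) is the step-4 result (common factors already cancelled). Leading coefficient of the denominator: 16. Divide through by 16 for the monic polynomial.

Answer: s^3 - 35*s^2/8 - 49*s/16 - 5/16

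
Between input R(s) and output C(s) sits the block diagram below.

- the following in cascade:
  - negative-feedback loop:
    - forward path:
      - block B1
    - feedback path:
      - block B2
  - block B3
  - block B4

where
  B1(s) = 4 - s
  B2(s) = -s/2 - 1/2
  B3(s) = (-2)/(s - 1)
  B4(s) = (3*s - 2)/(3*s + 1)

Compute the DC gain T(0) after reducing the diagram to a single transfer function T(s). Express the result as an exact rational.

Step 1. reduce the feedback loop with forward B1 and return B2 -> (8 - 2*s)/(s^2 - 3*s - 2)
Step 2. combine [B1/(1+B1*B2)], B3, B4 in series -> (12*s^2 - 56*s + 32)/(3*s^4 - 11*s^3 - s^2 + 7*s + 2)
DC gain: substitute s = 0 into T(s) from step 2: T(0) = 32/2 = 16.

Final answer: 16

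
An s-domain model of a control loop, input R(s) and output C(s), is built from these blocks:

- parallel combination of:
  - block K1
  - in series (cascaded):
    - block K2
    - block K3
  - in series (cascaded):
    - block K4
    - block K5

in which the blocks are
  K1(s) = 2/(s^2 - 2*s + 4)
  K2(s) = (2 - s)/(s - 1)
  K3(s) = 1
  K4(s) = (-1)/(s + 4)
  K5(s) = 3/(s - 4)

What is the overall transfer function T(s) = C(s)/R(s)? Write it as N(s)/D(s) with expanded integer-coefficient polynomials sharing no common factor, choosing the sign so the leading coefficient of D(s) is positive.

First reduce the diagram to T(s).

Step 1. multiply K2, K3 (series), giving (2 - s)/(s - 1)
Step 2. cascade K4, K5, giving (-3)/(s^2 - 16)
Step 3. reduce the parallel group K1, (K2*K3), (K4*K5), which is the overall transfer function T(s) = C(s)/R(s) in lowest terms

Answer: (-s^5 + 4*s^4 + 7*s^3 - 49*s^2 + 78*s - 84)/(s^5 - 3*s^4 - 10*s^3 + 44*s^2 - 96*s + 64)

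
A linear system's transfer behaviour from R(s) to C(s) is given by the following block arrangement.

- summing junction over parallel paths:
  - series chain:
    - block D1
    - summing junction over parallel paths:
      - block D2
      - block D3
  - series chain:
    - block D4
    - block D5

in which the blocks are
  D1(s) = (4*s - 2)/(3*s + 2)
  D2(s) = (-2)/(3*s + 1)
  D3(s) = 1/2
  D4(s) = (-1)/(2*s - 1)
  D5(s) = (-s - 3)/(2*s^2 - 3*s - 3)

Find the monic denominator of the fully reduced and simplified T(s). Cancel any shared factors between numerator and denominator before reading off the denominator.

[1] sum the parallel branches D2, D3; result (3*s - 3)/(6*s + 2)
[2] reduce the series chain D1, (D2+D3); result (6*s^2 - 9*s + 3)/(9*s^2 + 9*s + 2)
[3] combine D4, D5 in series; result (s + 3)/(4*s^3 - 8*s^2 - 3*s + 3)
[4] sum the parallel branches (D1*(D2+D3)), (D4*D5); result (24*s^5 - 84*s^4 + 75*s^3 + 57*s^2 - 7*s + 15)/(36*s^5 - 36*s^4 - 91*s^3 - 16*s^2 + 21*s + 6)
No further cancellation is possible in the step-4 result, so that is T(s). Its denominator becomes monic after dividing by the leading coefficient 36.

Therefore the answer is s^5 - s^4 - 91*s^3/36 - 4*s^2/9 + 7*s/12 + 1/6.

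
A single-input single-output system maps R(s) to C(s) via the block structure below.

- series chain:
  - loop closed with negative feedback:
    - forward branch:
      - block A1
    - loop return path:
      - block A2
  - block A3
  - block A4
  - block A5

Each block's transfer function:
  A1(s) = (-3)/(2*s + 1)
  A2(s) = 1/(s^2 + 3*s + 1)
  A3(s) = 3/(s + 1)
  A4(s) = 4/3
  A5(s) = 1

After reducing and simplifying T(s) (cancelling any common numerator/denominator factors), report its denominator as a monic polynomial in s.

The answer is s^4 + 9*s^3/2 + 6*s^2 + 3*s/2 - 1.

Reasoning:
[1] close the feedback loop around A1, A2, giving (-3*s^2 - 9*s - 3)/(2*s^3 + 7*s^2 + 5*s - 2)
[2] series reduction of [A1/(1+A1*A2)], A3, A4, A5, giving (-12*s^2 - 36*s - 12)/(2*s^4 + 9*s^3 + 12*s^2 + 3*s - 2)
T(s) is the step-2 result (common factors already cancelled). Leading coefficient of the denominator: 2. Divide through by 2 for the monic polynomial.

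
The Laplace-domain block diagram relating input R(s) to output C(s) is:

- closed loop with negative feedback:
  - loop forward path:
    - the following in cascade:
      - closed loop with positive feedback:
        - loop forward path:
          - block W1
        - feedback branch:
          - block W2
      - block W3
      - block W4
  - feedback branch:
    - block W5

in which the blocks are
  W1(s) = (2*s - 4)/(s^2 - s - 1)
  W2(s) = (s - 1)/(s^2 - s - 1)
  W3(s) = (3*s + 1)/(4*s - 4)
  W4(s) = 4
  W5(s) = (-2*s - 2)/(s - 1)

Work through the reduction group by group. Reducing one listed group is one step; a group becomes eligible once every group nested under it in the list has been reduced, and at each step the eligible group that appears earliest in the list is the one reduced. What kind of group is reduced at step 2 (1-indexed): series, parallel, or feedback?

The answer is series.

Reasoning:
(1) reduce the feedback loop with forward W1 and return W2
(2) combine [W1/(1-W1*W2)], W3, W4 in series
(3) collapse the loop (([W1/(1-W1*W2)]*W3*W4) forward, W5 return)
So the answer for step 2 is series.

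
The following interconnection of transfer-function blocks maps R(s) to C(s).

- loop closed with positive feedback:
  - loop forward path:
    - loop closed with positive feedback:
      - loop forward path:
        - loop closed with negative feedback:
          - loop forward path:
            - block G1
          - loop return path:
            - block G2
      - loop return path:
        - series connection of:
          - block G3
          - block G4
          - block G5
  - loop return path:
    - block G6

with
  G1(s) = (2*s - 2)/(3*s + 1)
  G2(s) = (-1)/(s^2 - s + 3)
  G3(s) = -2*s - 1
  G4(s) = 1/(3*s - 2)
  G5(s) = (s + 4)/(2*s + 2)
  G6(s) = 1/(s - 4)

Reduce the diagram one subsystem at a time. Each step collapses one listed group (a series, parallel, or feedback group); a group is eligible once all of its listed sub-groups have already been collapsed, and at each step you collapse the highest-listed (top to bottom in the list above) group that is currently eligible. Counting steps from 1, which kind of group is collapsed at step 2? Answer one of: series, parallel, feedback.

Reducing step by step:

Step 1. feedback reduction of G1, G2
Step 2. reduce the series chain G3, G4, G5
Step 3. reduce the feedback loop with forward [G1/(1+G1*G2)] and return (G3*G4*G5)
Step 4. apply the feedback formula to [[G1/(1+G1*G2)]/(1-[G1/(1+G1*G2)]*(G3*G4*G5))], G6
So the answer for step 2 is series.

Answer: series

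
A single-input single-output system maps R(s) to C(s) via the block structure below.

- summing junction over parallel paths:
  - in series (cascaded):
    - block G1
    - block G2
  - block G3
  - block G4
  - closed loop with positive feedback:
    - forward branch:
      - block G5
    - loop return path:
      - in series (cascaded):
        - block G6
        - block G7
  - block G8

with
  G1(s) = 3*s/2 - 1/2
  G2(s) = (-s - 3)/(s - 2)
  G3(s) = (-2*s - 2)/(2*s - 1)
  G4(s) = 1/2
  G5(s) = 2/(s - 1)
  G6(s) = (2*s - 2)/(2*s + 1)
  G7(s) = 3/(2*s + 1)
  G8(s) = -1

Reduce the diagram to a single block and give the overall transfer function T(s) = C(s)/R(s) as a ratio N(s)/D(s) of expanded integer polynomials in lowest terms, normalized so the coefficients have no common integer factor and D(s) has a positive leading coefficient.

Step 1: series reduction of G1, G2 gives (-3*s^2 - 8*s + 3)/(2*s - 4)
Step 2: combine G6, G7 in series gives (6*s - 6)/(4*s^2 + 4*s + 1)
Step 3: collapse the loop (G5 forward, (G6*G7) return) gives (8*s^2 + 8*s + 2)/(4*s^3 - 15*s + 11)
Step 4: reduce the parallel group (G1*G2), G3, G4, [G5/(1-G5*(G6*G7))], G8, which is the overall transfer function T(s) = C(s)/R(s) in lowest terms

Answer: (-24*s^6 - 76*s^5 + 214*s^4 + 183*s^3 - 594*s^2 + 220*s + 41)/(16*s^5 - 40*s^4 - 44*s^3 + 194*s^2 - 170*s + 44)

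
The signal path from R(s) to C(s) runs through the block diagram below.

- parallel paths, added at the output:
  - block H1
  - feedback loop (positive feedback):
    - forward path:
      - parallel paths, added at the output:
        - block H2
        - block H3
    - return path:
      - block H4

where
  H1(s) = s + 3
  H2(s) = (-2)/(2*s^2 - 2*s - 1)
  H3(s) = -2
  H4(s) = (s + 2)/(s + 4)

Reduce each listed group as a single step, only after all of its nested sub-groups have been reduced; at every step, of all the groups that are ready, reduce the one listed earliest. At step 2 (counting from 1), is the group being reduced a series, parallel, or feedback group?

Reducing step by step:

(1) combine H2, H3 in parallel
(2) collapse the loop ((H2+H3) forward, H4 return)
(3) parallel reduction of H1, [(H2+H3)/(1-(H2+H3)*H4)]
Step 2 collapses a feedback group.

Answer: feedback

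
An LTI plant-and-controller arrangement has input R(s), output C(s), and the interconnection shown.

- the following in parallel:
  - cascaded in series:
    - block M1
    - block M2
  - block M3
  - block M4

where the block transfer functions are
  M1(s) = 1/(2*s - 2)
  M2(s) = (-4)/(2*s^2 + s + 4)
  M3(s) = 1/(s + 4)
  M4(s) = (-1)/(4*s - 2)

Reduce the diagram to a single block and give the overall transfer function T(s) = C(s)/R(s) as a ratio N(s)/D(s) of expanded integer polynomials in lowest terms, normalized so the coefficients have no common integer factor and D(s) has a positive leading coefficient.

Step 1: combine M1, M2 in series: (-2)/(2*s^3 - s^2 + 3*s - 4)
Step 2: reduce the parallel group (M1*M2), M3, M4 - this is the overall T(s), already in the required normalized form

Answer: (6*s^4 - 15*s^3 + 7*s^2 - 58*s + 40)/(8*s^5 + 24*s^4 - 18*s^3 + 34*s^2 - 80*s + 32)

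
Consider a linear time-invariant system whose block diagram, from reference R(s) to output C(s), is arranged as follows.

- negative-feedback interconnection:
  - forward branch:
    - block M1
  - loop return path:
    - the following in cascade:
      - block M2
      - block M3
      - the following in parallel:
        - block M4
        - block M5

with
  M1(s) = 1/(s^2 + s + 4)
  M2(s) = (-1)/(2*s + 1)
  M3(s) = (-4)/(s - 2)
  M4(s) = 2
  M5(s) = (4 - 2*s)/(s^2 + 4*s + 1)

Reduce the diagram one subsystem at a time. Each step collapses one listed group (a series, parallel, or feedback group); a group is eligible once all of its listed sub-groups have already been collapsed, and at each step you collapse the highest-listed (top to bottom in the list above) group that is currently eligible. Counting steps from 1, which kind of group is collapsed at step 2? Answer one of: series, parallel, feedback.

[1] sum the parallel branches M4, M5
[2] series reduction of M2, M3, (M4+M5)
[3] feedback reduction of M1, (M2*M3*(M4+M5))
Step 2: series.

Hence the answer: series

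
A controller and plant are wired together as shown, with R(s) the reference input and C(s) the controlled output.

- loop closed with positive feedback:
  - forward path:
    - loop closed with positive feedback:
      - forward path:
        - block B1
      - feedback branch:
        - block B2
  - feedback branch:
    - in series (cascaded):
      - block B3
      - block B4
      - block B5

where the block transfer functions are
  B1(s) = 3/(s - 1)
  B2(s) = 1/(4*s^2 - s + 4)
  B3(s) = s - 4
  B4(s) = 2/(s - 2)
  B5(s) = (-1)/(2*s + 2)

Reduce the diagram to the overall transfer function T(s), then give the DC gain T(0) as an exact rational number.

Step 1. collapse the loop (B1 forward, B2 return) -> (12*s^2 - 3*s + 12)/(4*s^3 - 5*s^2 + 5*s - 7)
Step 2. multiply B3, B4, B5 (series) -> (4 - s)/(s^2 - s - 2)
Step 3. apply the feedback formula to [B1/(1-B1*B2)], (B3*B4*B5) -> (12*s^4 - 15*s^3 - 9*s^2 - 6*s - 24)/(4*s^5 - 9*s^4 + 14*s^3 - 53*s^2 + 21*s - 34)
The step-3 result is T(s). Setting s = 0: T(0) = -24/(-34) = 12/17.

Hence the answer: 12/17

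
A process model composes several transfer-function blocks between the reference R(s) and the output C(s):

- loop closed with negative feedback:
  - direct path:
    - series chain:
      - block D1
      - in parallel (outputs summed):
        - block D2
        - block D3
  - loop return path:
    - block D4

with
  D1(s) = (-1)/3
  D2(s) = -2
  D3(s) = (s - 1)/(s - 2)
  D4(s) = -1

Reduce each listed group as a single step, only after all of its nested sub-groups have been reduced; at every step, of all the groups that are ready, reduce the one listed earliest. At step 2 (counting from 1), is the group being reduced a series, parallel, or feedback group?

The answer is series.

Reasoning:
(1) reduce the parallel group D2, D3
(2) cascade D1, (D2+D3)
(3) collapse the loop ((D1*(D2+D3)) forward, D4 return)
The group at step 2 is a series group.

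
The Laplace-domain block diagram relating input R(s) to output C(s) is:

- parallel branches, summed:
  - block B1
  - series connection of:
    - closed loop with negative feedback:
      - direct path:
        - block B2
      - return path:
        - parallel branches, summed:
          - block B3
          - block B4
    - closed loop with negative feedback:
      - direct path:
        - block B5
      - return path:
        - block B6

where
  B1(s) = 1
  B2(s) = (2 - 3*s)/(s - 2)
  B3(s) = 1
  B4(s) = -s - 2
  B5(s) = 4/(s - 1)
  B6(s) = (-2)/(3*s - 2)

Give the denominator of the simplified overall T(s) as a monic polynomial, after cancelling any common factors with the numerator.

Reducing step by step:

Step 1. parallel reduction of B3, B4 gives -s - 1
Step 2. collapse the loop (B2 forward, (B3+B4) return) gives (2 - 3*s)/(3*s^2 + 2*s - 4)
Step 3. reduce the feedback loop with forward B5 and return B6 gives (12*s - 8)/(3*s^2 - 5*s - 6)
Step 4. combine [B2/(1+B2*(B3+B4))], [B5/(1+B5*B6)] in series gives (-36*s^2 + 48*s - 16)/(9*s^4 - 9*s^3 - 40*s^2 + 8*s + 24)
Step 5. add B1, ([B2/(1+B2*(B3+B4))]*[B5/(1+B5*B6)]) (parallel) gives (9*s^4 - 9*s^3 - 76*s^2 + 56*s + 8)/(9*s^4 - 9*s^3 - 40*s^2 + 8*s + 24)
T(s) is the step-5 result (common factors already cancelled). Leading coefficient of the denominator: 9. Divide through by 9 for the monic polynomial.

Answer: s^4 - s^3 - 40*s^2/9 + 8*s/9 + 8/3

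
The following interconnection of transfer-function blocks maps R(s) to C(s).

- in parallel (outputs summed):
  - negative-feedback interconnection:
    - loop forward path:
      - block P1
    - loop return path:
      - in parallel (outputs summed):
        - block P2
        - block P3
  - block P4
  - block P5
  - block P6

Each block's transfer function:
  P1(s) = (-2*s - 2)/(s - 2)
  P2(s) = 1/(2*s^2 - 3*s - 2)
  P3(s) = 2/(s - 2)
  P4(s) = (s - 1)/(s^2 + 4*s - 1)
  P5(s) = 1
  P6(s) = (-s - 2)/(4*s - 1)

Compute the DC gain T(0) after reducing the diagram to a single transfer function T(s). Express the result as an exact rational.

Reducing step by step:

Step 1: parallel reduction of P2, P3; result (4*s + 3)/(2*s^2 - 3*s - 2)
Step 2: close the feedback loop around P1, (P2+P3); result (-4*s^3 + 2*s^2 + 10*s + 4)/(2*s^3 - 15*s^2 - 10*s - 2)
Step 3: reduce the parallel group [P1/(1+P1*(P2+P3))], P4, P5, P6; result (-10*s^6 - 71*s^5 - 163*s^4 + 318*s^3 + 96*s^2 - 22*s - 4)/(8*s^6 - 30*s^5 - 281*s^4 - 36*s^3 + 35*s^2 + 6*s - 2)
DC gain: substitute s = 0 into T(s) from step 3: T(0) = -4/(-2) = 2.

Answer: 2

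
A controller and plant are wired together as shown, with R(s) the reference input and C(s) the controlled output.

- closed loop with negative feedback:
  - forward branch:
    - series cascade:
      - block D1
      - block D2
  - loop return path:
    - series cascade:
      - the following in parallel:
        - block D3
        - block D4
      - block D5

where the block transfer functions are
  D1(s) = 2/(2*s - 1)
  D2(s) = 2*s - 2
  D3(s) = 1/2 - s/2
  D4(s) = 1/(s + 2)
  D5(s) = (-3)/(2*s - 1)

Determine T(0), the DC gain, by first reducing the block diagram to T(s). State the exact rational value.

Answer: 4/13

Working:
Step 1: multiply D1, D2 (series) -> (4*s - 4)/(2*s - 1)
Step 2: combine D3, D4 in parallel -> (-s^2 - s + 4)/(2*s + 4)
Step 3: multiply (D3+D4), D5 (series) -> (3*s^2 + 3*s - 12)/(4*s^2 + 6*s - 4)
Step 4: apply the feedback formula to (D1*D2), ((D3+D4)*D5) -> (8*s^3 + 4*s^2 - 20*s + 8)/(10*s^3 + 4*s^2 - 37*s + 26)
That last expression is T(s); at s = 0 only the constant terms survive, so T(0) = 8/26 = 4/13.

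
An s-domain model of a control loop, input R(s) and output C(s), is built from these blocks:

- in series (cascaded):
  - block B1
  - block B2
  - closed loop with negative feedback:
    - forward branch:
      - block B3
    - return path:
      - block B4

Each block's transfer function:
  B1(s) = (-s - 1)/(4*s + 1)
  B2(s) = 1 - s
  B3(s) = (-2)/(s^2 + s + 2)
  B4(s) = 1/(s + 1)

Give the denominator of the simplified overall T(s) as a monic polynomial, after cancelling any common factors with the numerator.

1. collapse the loop (B3 forward, B4 return) = (-2*s - 2)/(s^3 + 2*s^2 + 3*s)
2. combine B1, B2, [B3/(1+B3*B4)] in series = (-2*s^3 - 2*s^2 + 2*s + 2)/(4*s^4 + 9*s^3 + 14*s^2 + 3*s)
Step 2 gives the fully reduced T(s), with no common factor left to cancel. The denominator's leading coefficient is 4, so divide each of its coefficients by 4 to get the monic form.

Final answer: s^4 + 9*s^3/4 + 7*s^2/2 + 3*s/4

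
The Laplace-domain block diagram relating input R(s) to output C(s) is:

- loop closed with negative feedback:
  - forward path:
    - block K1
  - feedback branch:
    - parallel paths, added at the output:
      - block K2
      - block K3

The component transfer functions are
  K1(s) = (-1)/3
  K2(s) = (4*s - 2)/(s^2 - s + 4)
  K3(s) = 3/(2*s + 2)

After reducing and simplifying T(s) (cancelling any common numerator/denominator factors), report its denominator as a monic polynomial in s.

First reduce the diagram to T(s).

Step 1: reduce the parallel group K2, K3 gives (11*s^2 + s + 8)/(2*s^3 + 6*s + 8)
Step 2: collapse the loop (K1 forward, (K2+K3) return) gives (-2*s^3 - 6*s - 8)/(6*s^3 - 11*s^2 + 17*s + 16)
T(s) is the step-2 result (common factors already cancelled). Leading coefficient of the denominator: 6. Divide through by 6 for the monic polynomial.

Answer: s^3 - 11*s^2/6 + 17*s/6 + 8/3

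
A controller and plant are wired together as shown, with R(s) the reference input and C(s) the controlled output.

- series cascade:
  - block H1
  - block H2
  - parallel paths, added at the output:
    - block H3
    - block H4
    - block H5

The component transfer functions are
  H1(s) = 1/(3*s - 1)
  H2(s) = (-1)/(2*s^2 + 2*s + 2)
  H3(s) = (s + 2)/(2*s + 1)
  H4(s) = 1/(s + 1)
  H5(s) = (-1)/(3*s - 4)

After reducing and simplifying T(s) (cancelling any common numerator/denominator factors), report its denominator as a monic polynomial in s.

(1) combine H3, H4, H5 in parallel -> (3*s^3 + 9*s^2 - 14*s - 13)/(6*s^3 + s^2 - 9*s - 4)
(2) cascade H1, H2, (H3+H4+H5) -> (-3*s^3 - 9*s^2 + 14*s + 13)/(36*s^6 + 30*s^5 - 26*s^4 - 68*s^3 - 54*s^2 + 2*s + 8)
That last expression is T(s), already simplified. Scaling its denominator by 1/36 (the reciprocal of the leading coefficient) yields the monic denominator.

Hence the answer: s^6 + 5*s^5/6 - 13*s^4/18 - 17*s^3/9 - 3*s^2/2 + s/18 + 2/9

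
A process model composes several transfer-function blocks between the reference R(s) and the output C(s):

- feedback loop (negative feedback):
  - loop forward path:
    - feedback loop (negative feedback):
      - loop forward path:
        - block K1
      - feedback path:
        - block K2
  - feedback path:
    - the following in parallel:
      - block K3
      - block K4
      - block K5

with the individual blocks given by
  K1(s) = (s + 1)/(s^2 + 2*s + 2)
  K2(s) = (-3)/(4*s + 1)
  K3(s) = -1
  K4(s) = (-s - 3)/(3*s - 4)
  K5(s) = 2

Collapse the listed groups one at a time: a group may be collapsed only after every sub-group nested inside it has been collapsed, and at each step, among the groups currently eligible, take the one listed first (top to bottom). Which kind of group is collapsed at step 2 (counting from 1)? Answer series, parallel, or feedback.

Reducing step by step:

1. apply the feedback formula to K1, K2
2. parallel reduction of K3, K4, K5
3. apply the feedback formula to [K1/(1+K1*K2)], (K3+K4+K5)
So the answer for step 2 is parallel.

Answer: parallel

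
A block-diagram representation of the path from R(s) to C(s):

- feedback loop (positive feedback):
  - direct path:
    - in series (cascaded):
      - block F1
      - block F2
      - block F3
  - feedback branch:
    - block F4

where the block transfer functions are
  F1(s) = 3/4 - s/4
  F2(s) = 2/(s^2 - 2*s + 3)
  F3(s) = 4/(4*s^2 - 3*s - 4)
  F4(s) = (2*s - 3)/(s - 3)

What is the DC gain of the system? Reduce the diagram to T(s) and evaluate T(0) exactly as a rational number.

The answer is -1/3.

Reasoning:
Step 1: multiply F1, F2, F3 (series), giving (6 - 2*s)/(4*s^4 - 11*s^3 + 14*s^2 - s - 12)
Step 2: close the feedback loop around (F1*F2*F3), F4, giving (6 - 2*s)/(4*s^4 - 11*s^3 + 14*s^2 + 3*s - 18)
That last expression is T(s); at s = 0 only the constant terms survive, so T(0) = 6/(-18) = -1/3.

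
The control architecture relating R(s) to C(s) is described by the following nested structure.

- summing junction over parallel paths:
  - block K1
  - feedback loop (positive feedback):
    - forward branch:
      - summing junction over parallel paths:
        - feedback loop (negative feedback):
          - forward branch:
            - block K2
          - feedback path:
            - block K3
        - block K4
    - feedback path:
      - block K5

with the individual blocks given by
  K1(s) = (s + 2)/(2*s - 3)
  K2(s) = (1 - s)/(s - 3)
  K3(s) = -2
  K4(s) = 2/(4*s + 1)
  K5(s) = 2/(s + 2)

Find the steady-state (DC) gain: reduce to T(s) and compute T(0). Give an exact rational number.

Step 1: feedback reduction of K2, K3: (1 - s)/(3*s - 5)
Step 2: combine [K2/(1+K2*K3)], K4 in parallel: (-4*s^2 + 9*s - 9)/(12*s^2 - 17*s - 5)
Step 3: collapse the loop (([K2/(1+K2*K3)]+K4) forward, K5 return): (-4*s^3 + s^2 + 9*s - 18)/(12*s^3 + 15*s^2 - 57*s + 8)
Step 4: reduce the parallel group K1, [([K2/(1+K2*K3)]+K4)/(1-([K2/(1+K2*K3)]+K4)*K5)]: (4*s^4 + 53*s^3 - 12*s^2 - 169*s + 70)/(24*s^4 - 6*s^3 - 159*s^2 + 187*s - 24)
Evaluating the step-4 result (the overall T(s)) at s = 0 gives T(0) = 70/(-24) = -35/12.

Answer: -35/12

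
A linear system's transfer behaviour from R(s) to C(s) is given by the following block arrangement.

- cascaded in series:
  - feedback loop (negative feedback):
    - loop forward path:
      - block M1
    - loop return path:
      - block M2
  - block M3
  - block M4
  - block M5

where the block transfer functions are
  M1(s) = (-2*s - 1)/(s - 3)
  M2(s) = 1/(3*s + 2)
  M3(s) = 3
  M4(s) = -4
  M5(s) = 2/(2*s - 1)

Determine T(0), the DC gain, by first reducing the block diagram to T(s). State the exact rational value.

The answer is 48/7.

Reasoning:
[1] close the feedback loop around M1, M2, giving (-6*s^2 - 7*s - 2)/(3*s^2 - 9*s - 7)
[2] reduce the series chain [M1/(1+M1*M2)], M3, M4, M5, giving (144*s^2 + 168*s + 48)/(6*s^3 - 21*s^2 - 5*s + 7)
Step 2 gives the overall T(s). Then T(0) = 48/7.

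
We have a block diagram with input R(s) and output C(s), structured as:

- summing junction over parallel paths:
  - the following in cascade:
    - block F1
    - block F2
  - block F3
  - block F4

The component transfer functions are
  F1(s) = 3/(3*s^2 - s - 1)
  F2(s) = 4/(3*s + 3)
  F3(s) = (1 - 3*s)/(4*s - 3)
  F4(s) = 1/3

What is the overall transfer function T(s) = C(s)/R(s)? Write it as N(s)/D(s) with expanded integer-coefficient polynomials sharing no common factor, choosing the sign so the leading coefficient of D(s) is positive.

The answer is (-15*s^4 - 10*s^3 + 10*s^2 + 53*s - 36)/(36*s^4 - 3*s^3 - 42*s^2 + 6*s + 9).

Reasoning:
[1] reduce the series chain F1, F2, giving 4/(3*s^3 + 2*s^2 - 2*s - 1)
[2] combine (F1*F2), F3, F4 in parallel; the result is T(s) itself (integer coefficients, no common factor, positive leading denominator coefficient)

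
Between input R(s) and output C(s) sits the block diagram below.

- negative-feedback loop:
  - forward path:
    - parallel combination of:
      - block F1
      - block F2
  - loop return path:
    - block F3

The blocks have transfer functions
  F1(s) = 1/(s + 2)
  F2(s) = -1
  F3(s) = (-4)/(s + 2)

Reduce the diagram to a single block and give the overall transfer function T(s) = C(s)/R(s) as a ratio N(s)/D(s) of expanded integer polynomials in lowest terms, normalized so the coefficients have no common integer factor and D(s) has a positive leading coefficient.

First reduce the diagram to T(s).

Step 1 - add F1, F2 (parallel); result (-s - 1)/(s + 2)
Step 2 - apply the feedback formula to (F1+F2), F3, giving the overall T(s)

Answer: (-s^2 - 3*s - 2)/(s^2 + 8*s + 8)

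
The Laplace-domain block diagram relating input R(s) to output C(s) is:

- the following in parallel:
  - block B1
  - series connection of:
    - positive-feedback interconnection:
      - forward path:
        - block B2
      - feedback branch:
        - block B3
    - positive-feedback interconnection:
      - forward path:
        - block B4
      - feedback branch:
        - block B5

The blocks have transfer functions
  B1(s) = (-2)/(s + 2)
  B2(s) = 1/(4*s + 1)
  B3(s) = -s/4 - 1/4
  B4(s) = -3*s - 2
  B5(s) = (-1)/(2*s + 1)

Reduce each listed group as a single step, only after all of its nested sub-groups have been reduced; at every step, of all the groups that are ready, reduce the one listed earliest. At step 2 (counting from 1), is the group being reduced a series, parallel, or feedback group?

Step 1: reduce the feedback loop with forward B2 and return B3
Step 2: collapse the loop (B4 forward, B5 return)
Step 3: combine [B2/(1-B2*B3)], [B4/(1-B4*B5)] in series
Step 4: combine B1, ([B2/(1-B2*B3)]*[B4/(1-B4*B5)]) in parallel
The group at step 2 is a feedback group.

Answer: feedback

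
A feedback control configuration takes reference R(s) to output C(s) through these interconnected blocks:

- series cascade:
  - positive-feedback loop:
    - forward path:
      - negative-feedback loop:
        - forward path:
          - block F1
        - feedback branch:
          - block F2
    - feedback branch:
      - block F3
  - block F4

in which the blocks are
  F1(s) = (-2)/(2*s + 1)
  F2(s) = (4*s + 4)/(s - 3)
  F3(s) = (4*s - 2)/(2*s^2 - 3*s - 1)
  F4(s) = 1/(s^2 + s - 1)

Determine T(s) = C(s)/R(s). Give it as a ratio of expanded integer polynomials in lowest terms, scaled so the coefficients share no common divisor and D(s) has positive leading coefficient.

Step 1. reduce the feedback loop with forward F1 and return F2 gives (6 - 2*s)/(2*s^2 - 13*s - 11)
Step 2. apply the feedback formula to [F1/(1+F1*F2)], F3 gives (-4*s^3 + 18*s^2 - 16*s - 6)/(4*s^4 - 32*s^3 + 23*s^2 + 18*s + 23)
Step 3. cascade [[F1/(1+F1*F2)]/(1-[F1/(1+F1*F2)]*F3)], F4: this yields T(s), and no further normalization is needed

Final answer: (-4*s^3 + 18*s^2 - 16*s - 6)/(4*s^6 - 28*s^5 - 13*s^4 + 73*s^3 + 18*s^2 + 5*s - 23)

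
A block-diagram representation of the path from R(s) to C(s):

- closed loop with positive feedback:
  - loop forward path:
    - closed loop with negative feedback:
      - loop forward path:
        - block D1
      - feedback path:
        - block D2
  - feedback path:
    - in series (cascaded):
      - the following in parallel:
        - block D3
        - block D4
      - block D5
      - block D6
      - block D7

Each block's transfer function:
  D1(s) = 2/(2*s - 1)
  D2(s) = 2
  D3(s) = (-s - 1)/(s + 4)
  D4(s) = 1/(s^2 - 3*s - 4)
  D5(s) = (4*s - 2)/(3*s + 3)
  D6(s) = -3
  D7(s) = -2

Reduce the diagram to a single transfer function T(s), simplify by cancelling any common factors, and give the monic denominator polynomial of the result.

The answer is s^5 + 23*s^4/2 - 32*s^3 - 221*s^2/2 - 96*s + 8.

Reasoning:
1. close the feedback loop around D1, D2 -> 2/(2*s + 3)
2. sum the parallel branches D3, D4 -> (-s^3 + 2*s^2 + 8*s + 8)/(s^3 + s^2 - 16*s - 16)
3. reduce the series chain (D3+D4), D5, D6, D7 -> (-8*s^4 + 20*s^3 + 56*s^2 + 32*s - 32)/(s^4 + 2*s^3 - 15*s^2 - 32*s - 16)
4. collapse the loop ([D1/(1+D1*D2)] forward, ((D3+D4)*D5*D6*D7) return) -> (2*s^4 + 4*s^3 - 30*s^2 - 64*s - 32)/(2*s^5 + 23*s^4 - 64*s^3 - 221*s^2 - 192*s + 16)
That last expression is T(s), already simplified. Scaling its denominator by 1/2 (the reciprocal of the leading coefficient) yields the monic denominator.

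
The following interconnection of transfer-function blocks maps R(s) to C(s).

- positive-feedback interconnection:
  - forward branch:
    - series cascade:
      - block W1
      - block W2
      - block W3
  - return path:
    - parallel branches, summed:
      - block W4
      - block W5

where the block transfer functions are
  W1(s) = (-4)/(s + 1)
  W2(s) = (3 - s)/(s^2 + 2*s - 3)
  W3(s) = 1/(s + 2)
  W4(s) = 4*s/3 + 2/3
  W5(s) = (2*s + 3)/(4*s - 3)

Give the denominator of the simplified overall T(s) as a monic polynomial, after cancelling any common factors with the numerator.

The answer is s^5 + 17*s^4/4 - 49*s^3/12 + 79*s^2/12 - 5*s/4 + 15/2.

Reasoning:
Step 1 - reduce the series chain W1, W2, W3: (4*s - 12)/(s^4 + 5*s^3 + 5*s^2 - 5*s - 6)
Step 2 - reduce the parallel group W4, W5: (16*s^2 + 2*s + 3)/(12*s - 9)
Step 3 - reduce the feedback loop with forward (W1*W2*W3) and return (W4+W5): (48*s^2 - 180*s + 108)/(12*s^5 + 51*s^4 - 49*s^3 + 79*s^2 - 15*s + 90)
That last expression is T(s), already simplified. Scaling its denominator by 1/12 (the reciprocal of the leading coefficient) yields the monic denominator.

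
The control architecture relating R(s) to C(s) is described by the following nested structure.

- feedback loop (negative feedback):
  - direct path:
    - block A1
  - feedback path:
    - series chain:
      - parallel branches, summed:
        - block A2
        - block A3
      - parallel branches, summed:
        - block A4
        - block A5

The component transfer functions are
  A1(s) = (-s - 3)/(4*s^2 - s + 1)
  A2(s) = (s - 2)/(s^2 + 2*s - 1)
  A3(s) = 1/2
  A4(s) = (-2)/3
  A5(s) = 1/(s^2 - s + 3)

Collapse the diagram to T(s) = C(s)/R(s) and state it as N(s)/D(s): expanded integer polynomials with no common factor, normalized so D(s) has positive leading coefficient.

Step 1 - combine A2, A3 in parallel -> (s^2 + 4*s - 5)/(2*s^2 + 4*s - 2)
Step 2 - combine A4, A5 in parallel -> (-2*s^2 + 2*s - 3)/(3*s^2 - 3*s + 9)
Step 3 - multiply (A2+A3), (A4+A5) (series) -> (-2*s^4 - 6*s^3 + 15*s^2 - 22*s + 15)/(6*s^4 + 6*s^3 + 42*s - 18)
Step 4 - collapse the loop (A1 forward, ((A2+A3)*(A4+A5)) return), giving the overall T(s)

Therefore the answer is (-6*s^5 - 24*s^4 - 18*s^3 - 42*s^2 - 108*s + 54)/(24*s^6 + 20*s^5 + 12*s^4 + 177*s^3 - 137*s^2 + 111*s - 63).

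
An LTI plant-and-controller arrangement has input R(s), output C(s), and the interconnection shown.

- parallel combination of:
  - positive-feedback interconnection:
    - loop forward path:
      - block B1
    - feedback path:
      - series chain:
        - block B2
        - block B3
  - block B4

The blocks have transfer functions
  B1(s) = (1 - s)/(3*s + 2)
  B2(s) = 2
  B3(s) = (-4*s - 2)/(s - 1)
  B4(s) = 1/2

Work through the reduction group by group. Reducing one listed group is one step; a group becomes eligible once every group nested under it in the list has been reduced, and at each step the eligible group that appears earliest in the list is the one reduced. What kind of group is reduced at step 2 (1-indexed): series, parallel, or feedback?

[1] series reduction of B2, B3
[2] reduce the feedback loop with forward B1 and return (B2*B3)
[3] reduce the parallel group [B1/(1-B1*(B2*B3))], B4
Step 2 collapses a feedback group.

Answer: feedback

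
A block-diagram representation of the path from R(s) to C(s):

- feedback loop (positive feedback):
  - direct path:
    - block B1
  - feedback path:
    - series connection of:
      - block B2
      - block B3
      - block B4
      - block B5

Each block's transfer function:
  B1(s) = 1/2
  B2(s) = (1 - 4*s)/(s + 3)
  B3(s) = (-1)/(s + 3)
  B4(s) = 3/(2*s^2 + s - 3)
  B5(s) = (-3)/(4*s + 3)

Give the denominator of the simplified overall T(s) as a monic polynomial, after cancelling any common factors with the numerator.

Step 1 - reduce the series chain B2, B3, B4, B5, giving (9 - 36*s)/(8*s^5 + 58*s^4 + 123*s^3 + 27*s^2 - 135*s - 81)
Step 2 - feedback reduction of B1, (B2*B3*B4*B5), giving (8*s^5 + 58*s^4 + 123*s^3 + 27*s^2 - 135*s - 81)/(16*s^5 + 116*s^4 + 246*s^3 + 54*s^2 - 234*s - 171)
Step 2 gives the fully reduced T(s), with no common factor left to cancel. The denominator's leading coefficient is 16, so divide each of its coefficients by 16 to get the monic form.

Therefore the answer is s^5 + 29*s^4/4 + 123*s^3/8 + 27*s^2/8 - 117*s/8 - 171/16.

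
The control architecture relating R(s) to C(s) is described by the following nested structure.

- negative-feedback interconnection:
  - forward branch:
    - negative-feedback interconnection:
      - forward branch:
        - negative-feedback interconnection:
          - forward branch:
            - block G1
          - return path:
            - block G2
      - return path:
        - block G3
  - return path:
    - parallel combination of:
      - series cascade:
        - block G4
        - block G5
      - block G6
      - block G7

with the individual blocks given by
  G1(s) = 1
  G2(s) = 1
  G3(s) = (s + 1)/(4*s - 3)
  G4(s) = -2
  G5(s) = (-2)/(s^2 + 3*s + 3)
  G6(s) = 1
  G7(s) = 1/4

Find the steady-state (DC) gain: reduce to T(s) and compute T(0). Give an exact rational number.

[1] feedback reduction of G1, G2; result 1/2
[2] collapse the loop ([G1/(1+G1*G2)] forward, G3 return); result (4*s - 3)/(9*s - 5)
[3] combine G4, G5 in series; result 4/(s^2 + 3*s + 3)
[4] parallel reduction of (G4*G5), G6, G7; result (5*s^2 + 15*s + 31)/(4*s^2 + 12*s + 12)
[5] collapse the loop ([[G1/(1+G1*G2)]/(1+[G1/(1+G1*G2)]*G3)] forward, ((G4*G5)+G6+G7) return); result (16*s^3 + 36*s^2 + 12*s - 36)/(56*s^3 + 133*s^2 + 127*s - 153)
The step-5 result is T(s). Setting s = 0: T(0) = -36/(-153) = 4/17.

Answer: 4/17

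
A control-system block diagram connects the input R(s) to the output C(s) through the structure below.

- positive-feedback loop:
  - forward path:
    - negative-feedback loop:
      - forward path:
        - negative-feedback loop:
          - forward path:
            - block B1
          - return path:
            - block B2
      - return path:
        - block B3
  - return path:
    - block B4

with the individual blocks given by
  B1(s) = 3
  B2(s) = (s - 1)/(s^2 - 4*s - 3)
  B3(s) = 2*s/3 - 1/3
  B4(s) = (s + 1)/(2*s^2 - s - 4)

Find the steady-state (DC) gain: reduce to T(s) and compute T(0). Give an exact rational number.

1. feedback reduction of B1, B2; result (3*s^2 - 12*s - 9)/(s^2 - s - 6)
2. feedback reduction of [B1/(1+B1*B2)], B3; result (3*s^2 - 12*s - 9)/(2*s^3 - 8*s^2 - 3*s - 3)
3. close the feedback loop around [[B1/(1+B1*B2)]/(1+[B1/(1+B1*B2)]*B3)], B4; result (6*s^4 - 27*s^3 - 18*s^2 + 57*s + 36)/(4*s^5 - 18*s^4 - 9*s^3 + 38*s^2 + 36*s + 21)
DC gain: substitute s = 0 into T(s) from step 3: T(0) = 36/21 = 12/7.

Hence the answer: 12/7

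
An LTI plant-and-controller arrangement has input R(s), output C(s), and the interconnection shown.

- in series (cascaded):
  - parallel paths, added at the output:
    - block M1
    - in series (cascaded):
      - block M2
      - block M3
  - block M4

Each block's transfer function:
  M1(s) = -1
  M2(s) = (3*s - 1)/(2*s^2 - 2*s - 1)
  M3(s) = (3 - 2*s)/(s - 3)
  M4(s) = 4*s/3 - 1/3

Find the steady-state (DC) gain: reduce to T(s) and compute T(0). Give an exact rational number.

1. multiply M2, M3 (series) gives (-6*s^2 + 11*s - 3)/(2*s^3 - 8*s^2 + 5*s + 3)
2. reduce the parallel group M1, (M2*M3) gives (-2*s^3 + 2*s^2 + 6*s - 6)/(2*s^3 - 8*s^2 + 5*s + 3)
3. combine (M1+(M2*M3)), M4 in series gives (-8*s^4 + 10*s^3 + 22*s^2 - 30*s + 6)/(6*s^3 - 24*s^2 + 15*s + 9)
Evaluating the step-3 result (the overall T(s)) at s = 0 gives T(0) = 6/9 = 2/3.

Answer: 2/3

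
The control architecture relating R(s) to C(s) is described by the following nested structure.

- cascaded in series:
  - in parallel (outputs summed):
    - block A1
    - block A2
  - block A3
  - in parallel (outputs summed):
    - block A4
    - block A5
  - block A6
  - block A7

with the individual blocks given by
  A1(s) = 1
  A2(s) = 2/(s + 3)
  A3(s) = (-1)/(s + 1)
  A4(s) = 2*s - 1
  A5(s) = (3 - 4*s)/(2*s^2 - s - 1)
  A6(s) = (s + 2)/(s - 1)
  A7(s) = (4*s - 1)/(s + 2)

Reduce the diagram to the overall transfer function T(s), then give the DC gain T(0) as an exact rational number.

Answer: 20/3

Working:
Step 1: sum the parallel branches A1, A2 gives (s + 5)/(s + 3)
Step 2: add A4, A5 (parallel) gives (4*s^3 - 4*s^2 - 5*s + 4)/(2*s^2 - s - 1)
Step 3: series reduction of (A1+A2), A3, (A4+A5), A6, A7 gives (-16*s^5 - 60*s^4 + 116*s^3 + 59*s^2 - 101*s + 20)/(2*s^5 + 5*s^4 - 6*s^3 - 8*s^2 + 4*s + 3)
That last expression is T(s); at s = 0 only the constant terms survive, so T(0) = 20/3.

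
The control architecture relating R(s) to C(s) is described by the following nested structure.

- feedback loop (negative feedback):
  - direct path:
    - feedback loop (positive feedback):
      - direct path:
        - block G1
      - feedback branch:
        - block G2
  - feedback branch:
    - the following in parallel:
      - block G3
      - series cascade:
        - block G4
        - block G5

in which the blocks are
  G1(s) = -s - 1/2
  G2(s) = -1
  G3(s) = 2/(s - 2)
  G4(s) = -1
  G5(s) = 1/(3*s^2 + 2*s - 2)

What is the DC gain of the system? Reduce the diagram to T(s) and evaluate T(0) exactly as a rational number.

Answer: -2/3

Working:
(1) apply the feedback formula to G1, G2 -> (2*s + 1)/(2*s - 1)
(2) cascade G4, G5 -> (-1)/(3*s^2 + 2*s - 2)
(3) parallel reduction of G3, (G4*G5) -> (6*s^2 + 3*s - 2)/(3*s^3 - 4*s^2 - 6*s + 4)
(4) close the feedback loop around [G1/(1-G1*G2)], (G3+(G4*G5)) -> (6*s^4 - 5*s^3 - 16*s^2 + 2*s + 4)/(6*s^4 + s^3 + 4*s^2 + 13*s - 6)
DC gain: substitute s = 0 into T(s) from step 4: T(0) = 4/(-6) = -2/3.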